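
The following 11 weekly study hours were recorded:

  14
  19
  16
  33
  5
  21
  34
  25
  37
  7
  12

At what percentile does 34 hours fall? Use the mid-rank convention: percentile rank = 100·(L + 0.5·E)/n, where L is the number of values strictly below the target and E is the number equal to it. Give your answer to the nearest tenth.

Sorted: 5, 7, 12, 14, 16, 19, 21, 25, 33, 34, 37.
Count below 34: L = 9; count equal: E = 1; n = 11.
Percentile rank = 100·(9 + 0.5·1)/11 = 100·9.5/11 = 86.36.

86.4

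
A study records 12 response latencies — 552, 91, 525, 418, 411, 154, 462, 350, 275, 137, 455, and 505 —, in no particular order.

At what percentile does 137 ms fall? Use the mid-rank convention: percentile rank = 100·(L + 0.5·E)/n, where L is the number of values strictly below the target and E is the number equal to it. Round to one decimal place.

Sorted: 91, 137, 154, 275, 350, 411, 418, 455, 462, 505, 525, 552.
Count below 137: L = 1; count equal: E = 1; n = 12.
Percentile rank = 100·(1 + 0.5·1)/12 = 100·1.5/12 = 12.5.

12.5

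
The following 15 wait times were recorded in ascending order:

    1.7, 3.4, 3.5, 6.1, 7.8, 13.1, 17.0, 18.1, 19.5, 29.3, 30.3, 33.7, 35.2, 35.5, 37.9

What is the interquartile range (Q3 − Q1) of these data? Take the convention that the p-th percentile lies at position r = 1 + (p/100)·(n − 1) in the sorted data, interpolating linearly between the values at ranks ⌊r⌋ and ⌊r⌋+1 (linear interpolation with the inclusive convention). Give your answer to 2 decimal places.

25.05

n = 15.
P25: r = 4.5; ranks 4–5 are 6.1, 7.8; interpolating gives 6.95.
P75: r = 11.5; ranks 11–12 are 30.3, 33.7; interpolating gives 32.
Difference: 32 − 6.95 = 25.05.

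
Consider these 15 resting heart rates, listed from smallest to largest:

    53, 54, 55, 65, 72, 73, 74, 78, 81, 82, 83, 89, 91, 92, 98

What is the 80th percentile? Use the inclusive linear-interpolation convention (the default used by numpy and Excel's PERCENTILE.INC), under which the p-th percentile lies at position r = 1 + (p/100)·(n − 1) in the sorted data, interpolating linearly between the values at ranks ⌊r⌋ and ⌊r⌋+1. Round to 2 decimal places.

89.40

n = 15.
r = 1 + (80/100)·(15 − 1) = 1 + 11.2 = 12.2.
Rank 12 is 89 and rank 13 is 91.
Interpolate: 89 + 0.2·(91 − 89) = 89 + 0.2·2 = 89.4.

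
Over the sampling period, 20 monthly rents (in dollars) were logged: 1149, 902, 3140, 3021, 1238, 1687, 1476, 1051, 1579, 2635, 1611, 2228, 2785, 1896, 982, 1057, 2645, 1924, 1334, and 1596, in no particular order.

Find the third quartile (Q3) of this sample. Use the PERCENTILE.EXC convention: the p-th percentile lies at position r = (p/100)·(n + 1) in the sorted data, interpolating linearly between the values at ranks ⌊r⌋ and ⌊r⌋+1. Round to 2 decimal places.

2533.25

Sorted: 902, 982, 1051, 1057, 1149, 1238, 1334, 1476, 1579, 1596, 1611, 1687, 1896, 1924, 2228, 2635, 2645, 2785, 3021, 3140.
n = 20.
r = (75/100)·(20 + 1) = 15.75.
Rank 15 is 2228 and rank 16 is 2635.
Interpolate: 2228 + 0.75·(2635 − 2228) = 2228 + 0.75·407 = 2533.25.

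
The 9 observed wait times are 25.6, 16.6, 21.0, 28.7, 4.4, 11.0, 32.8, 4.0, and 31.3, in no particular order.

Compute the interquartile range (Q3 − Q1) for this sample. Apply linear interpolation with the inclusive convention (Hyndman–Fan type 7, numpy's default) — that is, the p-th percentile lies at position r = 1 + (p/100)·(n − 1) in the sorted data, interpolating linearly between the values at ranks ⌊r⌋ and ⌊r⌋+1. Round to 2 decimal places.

17.70

Sorted: 4.0, 4.4, 11.0, 16.6, 21.0, 25.6, 28.7, 31.3, 32.8.
n = 9.
P25: r = 3 (integer) → 11.
P75: r = 7 (integer) → 28.7.
Difference: 28.7 − 11 = 17.7.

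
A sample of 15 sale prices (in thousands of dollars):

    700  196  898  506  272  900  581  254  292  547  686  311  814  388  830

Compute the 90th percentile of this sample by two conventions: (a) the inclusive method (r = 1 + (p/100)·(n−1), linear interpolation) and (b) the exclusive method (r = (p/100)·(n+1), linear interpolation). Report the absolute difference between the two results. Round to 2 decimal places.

Sorted: 196, 254, 272, 292, 311, 388, 506, 547, 581, 686, 700, 814, 830, 898, 900.
n = 15.
(a) r = 13.6; between ranks 13 (830) and 14 (898): 870.8.
(b) r = 14.4; between ranks 14 (898) and 15 (900): 898.8.
|870.8 − 898.8| = 28.

28.00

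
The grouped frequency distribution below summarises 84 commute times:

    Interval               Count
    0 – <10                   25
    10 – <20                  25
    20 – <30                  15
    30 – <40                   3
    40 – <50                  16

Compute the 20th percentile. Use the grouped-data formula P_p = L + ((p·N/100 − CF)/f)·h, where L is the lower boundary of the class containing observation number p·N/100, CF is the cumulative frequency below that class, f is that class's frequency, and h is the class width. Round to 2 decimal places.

N = 84; target position k = 20/100 · 84 = 16.8.
Cumulative frequencies: 25, 50, 65, 68, 84.
Observation 16.8 falls in the class 0 – <10.
L = 0, CF = 0, f = 25, h = 10.
P20 = 0 + ((16.8 − 0)/25)·10 = 0 + 6.72 = 6.72.

6.72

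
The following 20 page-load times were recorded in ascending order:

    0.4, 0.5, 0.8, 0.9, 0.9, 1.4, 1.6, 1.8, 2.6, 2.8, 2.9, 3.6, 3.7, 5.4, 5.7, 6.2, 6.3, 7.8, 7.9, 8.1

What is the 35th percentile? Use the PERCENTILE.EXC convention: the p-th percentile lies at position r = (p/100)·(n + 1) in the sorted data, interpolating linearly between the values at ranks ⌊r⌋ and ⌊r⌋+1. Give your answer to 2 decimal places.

1.67

n = 20.
r = (35/100)·(20 + 1) = 7.35.
Rank 7 is 1.6 and rank 8 is 1.8.
Interpolate: 1.6 + 0.35·(1.8 − 1.6) = 1.6 + 0.35·0.2 = 1.67.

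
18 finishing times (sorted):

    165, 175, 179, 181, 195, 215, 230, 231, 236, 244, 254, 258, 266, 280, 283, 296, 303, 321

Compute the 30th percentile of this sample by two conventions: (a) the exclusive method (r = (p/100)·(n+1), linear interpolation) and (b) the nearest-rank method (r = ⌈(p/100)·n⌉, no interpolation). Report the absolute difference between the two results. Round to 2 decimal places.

6.00

n = 18.
(a) r = 5.7; between ranks 5 (195) and 6 (215): 209.
(b) the nearest-rank method: rank 6 → 215.
|209 − 215| = 6.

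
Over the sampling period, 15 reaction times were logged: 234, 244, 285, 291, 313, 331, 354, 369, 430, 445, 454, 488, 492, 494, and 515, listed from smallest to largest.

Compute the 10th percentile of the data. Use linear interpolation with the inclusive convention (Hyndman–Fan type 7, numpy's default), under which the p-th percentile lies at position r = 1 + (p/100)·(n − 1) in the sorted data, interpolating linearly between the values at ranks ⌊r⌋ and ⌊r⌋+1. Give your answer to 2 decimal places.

n = 15.
r = 1 + (10/100)·(15 − 1) = 1 + 1.4 = 2.4.
Rank 2 is 244 and rank 3 is 285.
Interpolate: 244 + 0.4·(285 − 244) = 244 + 0.4·41 = 260.4.

260.40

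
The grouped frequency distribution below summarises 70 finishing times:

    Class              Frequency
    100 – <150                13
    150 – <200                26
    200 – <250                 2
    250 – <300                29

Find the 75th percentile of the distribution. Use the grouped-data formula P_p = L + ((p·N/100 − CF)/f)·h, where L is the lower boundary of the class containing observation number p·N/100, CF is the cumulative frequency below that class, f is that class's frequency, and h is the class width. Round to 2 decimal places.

269.83

N = 70; target position k = 75/100 · 70 = 52.5.
Cumulative frequencies: 13, 39, 41, 70.
Observation 52.5 falls in the class 250 – <300.
L = 250, CF = 41, f = 29, h = 50.
P75 = 250 + ((52.5 − 41)/29)·50 = 250 + 19.8276 = 269.828.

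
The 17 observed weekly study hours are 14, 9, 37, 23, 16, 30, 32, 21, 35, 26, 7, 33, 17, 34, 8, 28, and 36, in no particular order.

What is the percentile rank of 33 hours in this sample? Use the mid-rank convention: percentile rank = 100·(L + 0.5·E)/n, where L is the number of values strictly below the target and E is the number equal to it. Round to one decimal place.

73.5

Sorted: 7, 8, 9, 14, 16, 17, 21, 23, 26, 28, 30, 32, 33, 34, 35, 36, 37.
Count below 33: L = 12; count equal: E = 1; n = 17.
Percentile rank = 100·(12 + 0.5·1)/17 = 100·12.5/17 = 73.53.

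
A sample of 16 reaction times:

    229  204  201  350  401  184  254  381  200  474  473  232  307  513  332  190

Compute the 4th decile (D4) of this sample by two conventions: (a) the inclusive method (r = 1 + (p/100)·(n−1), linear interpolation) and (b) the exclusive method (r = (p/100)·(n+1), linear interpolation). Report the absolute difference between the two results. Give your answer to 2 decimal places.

0.60

Sorted: 184, 190, 200, 201, 204, 229, 232, 254, 307, 332, 350, 381, 401, 473, 474, 513.
n = 16.
(a) r = 7 → value at rank 7 = 232.
(b) r = 6.8; between ranks 6 (229) and 7 (232): 231.4.
|232 − 231.4| = 0.6.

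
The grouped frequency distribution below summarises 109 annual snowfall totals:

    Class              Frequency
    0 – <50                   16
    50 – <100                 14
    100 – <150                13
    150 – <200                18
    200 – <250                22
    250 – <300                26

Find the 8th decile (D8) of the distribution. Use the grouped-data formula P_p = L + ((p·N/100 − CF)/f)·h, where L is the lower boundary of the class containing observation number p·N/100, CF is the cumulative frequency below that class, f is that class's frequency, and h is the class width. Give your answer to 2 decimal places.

N = 109; target position k = 80/100 · 109 = 87.2.
Cumulative frequencies: 16, 30, 43, 61, 83, 109.
Observation 87.2 falls in the class 250 – <300.
L = 250, CF = 83, f = 26, h = 50.
P80 = 250 + ((87.2 − 83)/26)·50 = 250 + 8.07692 = 258.077.

258.08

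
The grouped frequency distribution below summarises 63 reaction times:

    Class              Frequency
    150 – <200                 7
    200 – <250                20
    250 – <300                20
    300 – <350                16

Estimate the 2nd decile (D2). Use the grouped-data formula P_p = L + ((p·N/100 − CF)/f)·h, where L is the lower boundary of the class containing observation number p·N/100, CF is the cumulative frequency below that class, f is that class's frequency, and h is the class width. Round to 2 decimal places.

N = 63; target position k = 20/100 · 63 = 12.6.
Cumulative frequencies: 7, 27, 47, 63.
Observation 12.6 falls in the class 200 – <250.
L = 200, CF = 7, f = 20, h = 50.
P20 = 200 + ((12.6 − 7)/20)·50 = 200 + 14 = 214.

214.00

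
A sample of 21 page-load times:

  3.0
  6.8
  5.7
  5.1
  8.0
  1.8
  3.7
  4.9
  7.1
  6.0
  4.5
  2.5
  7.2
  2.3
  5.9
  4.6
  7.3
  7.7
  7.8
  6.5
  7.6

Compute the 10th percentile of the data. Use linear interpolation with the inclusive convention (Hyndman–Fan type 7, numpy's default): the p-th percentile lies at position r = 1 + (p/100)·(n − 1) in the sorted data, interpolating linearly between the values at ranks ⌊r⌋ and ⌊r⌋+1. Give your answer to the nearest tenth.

2.5

Sorted: 1.8, 2.3, 2.5, 3.0, 3.7, 4.5, 4.6, 4.9, 5.1, 5.7, 5.9, 6.0, 6.5, 6.8, 7.1, 7.2, 7.3, 7.6, 7.7, 7.8, 8.0.
n = 21.
r = 1 + (10/100)·(21 − 1) = 1 + 2 = 3.
r is an integer, so P10 is the value at rank 3: 2.5.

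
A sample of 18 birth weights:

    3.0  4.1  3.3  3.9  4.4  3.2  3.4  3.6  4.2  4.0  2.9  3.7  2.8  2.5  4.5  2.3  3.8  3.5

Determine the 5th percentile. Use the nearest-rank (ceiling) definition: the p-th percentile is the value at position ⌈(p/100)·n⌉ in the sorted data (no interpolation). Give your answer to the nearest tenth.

2.3

Sorted: 2.3, 2.5, 2.8, 2.9, 3.0, 3.2, 3.3, 3.4, 3.5, 3.6, 3.7, 3.8, 3.9, 4.0, 4.1, 4.2, 4.4, 4.5.
n = 18.
Position = ⌈5/100 · 18⌉ = ⌈0.9⌉ = 1.
The value at rank 1 is 2.3.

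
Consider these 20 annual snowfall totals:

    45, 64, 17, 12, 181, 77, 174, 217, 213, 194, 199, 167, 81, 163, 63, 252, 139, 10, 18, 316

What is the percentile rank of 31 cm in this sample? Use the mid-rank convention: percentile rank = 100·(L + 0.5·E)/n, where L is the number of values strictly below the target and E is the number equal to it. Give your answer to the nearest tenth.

Sorted: 10, 12, 17, 18, 45, 63, 64, 77, 81, 139, 163, 167, 174, 181, 194, 199, 213, 217, 252, 316.
Count below 31: L = 4; count equal: E = 0; n = 20.
Percentile rank = 100·(4 + 0.5·0)/20 = 100·4/20 = 20.

20.0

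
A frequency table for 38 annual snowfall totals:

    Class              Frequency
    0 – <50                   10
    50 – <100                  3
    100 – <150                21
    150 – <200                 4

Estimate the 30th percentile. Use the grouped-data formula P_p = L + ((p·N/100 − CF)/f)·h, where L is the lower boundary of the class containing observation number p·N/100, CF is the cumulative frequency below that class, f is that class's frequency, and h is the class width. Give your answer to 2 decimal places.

73.33

N = 38; target position k = 30/100 · 38 = 11.4.
Cumulative frequencies: 10, 13, 34, 38.
Observation 11.4 falls in the class 50 – <100.
L = 50, CF = 10, f = 3, h = 50.
P30 = 50 + ((11.4 − 10)/3)·50 = 50 + 23.3333 = 73.3333.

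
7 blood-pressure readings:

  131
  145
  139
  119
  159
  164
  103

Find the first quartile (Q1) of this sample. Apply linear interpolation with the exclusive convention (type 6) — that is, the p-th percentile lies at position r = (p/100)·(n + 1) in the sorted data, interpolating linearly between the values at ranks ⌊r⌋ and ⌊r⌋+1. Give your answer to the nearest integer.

119

Sorted: 103, 119, 131, 139, 145, 159, 164.
n = 7.
r = (25/100)·(7 + 1) = 2.
r is an integer, so P25 is the value at rank 2: 119.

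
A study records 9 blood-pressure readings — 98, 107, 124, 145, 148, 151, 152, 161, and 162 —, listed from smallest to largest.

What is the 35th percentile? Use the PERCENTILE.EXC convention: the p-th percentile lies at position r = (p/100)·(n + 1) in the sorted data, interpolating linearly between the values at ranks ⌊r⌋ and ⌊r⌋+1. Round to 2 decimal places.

134.50

n = 9.
r = (35/100)·(9 + 1) = 3.5.
Rank 3 is 124 and rank 4 is 145.
Interpolate: 124 + 0.5·(145 − 124) = 124 + 0.5·21 = 134.5.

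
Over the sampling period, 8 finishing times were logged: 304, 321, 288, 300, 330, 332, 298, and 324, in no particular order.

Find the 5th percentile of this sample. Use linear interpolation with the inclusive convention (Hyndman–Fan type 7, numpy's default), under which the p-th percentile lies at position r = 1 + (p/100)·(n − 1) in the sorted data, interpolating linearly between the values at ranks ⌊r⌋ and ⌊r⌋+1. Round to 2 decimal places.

291.50

Sorted: 288, 298, 300, 304, 321, 324, 330, 332.
n = 8.
r = 1 + (5/100)·(8 − 1) = 1 + 0.35 = 1.35.
Rank 1 is 288 and rank 2 is 298.
Interpolate: 288 + 0.35·(298 − 288) = 288 + 0.35·10 = 291.5.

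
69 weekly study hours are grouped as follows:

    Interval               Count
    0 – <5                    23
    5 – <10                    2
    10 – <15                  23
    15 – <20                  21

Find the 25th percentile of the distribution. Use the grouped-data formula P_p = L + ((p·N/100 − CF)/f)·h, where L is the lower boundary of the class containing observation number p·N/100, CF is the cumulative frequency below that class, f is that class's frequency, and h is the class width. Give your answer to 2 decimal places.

3.75

N = 69; target position k = 25/100 · 69 = 17.25.
Cumulative frequencies: 23, 25, 48, 69.
Observation 17.25 falls in the class 0 – <5.
L = 0, CF = 0, f = 23, h = 5.
P25 = 0 + ((17.25 − 0)/23)·5 = 0 + 3.75 = 3.75.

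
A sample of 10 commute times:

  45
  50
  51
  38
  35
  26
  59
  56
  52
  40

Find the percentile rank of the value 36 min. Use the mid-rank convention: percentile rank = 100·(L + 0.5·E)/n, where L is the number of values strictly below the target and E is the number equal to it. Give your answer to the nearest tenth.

20.0

Sorted: 26, 35, 38, 40, 45, 50, 51, 52, 56, 59.
Count below 36: L = 2; count equal: E = 0; n = 10.
Percentile rank = 100·(2 + 0.5·0)/10 = 100·2/10 = 20.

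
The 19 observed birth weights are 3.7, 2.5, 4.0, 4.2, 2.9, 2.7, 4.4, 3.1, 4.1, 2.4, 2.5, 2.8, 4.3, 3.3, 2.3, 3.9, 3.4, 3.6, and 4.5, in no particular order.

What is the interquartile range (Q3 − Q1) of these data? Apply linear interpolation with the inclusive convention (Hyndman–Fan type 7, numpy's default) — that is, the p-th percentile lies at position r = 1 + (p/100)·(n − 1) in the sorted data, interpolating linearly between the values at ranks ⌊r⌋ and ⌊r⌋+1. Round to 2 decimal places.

1.30

Sorted: 2.3, 2.4, 2.5, 2.5, 2.7, 2.8, 2.9, 3.1, 3.3, 3.4, 3.6, 3.7, 3.9, 4.0, 4.1, 4.2, 4.3, 4.4, 4.5.
n = 19.
P25: r = 5.5; ranks 5–6 are 2.7, 2.8; interpolating gives 2.75.
P75: r = 14.5; ranks 14–15 are 4.0, 4.1; interpolating gives 4.05.
Difference: 4.05 − 2.75 = 1.3.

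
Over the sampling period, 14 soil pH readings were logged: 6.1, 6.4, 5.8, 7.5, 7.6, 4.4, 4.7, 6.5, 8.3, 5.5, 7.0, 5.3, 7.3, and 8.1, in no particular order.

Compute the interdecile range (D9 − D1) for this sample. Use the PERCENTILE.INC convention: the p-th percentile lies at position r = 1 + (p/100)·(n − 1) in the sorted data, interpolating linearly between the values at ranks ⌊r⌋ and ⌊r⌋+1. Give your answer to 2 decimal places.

3.07

Sorted: 4.4, 4.7, 5.3, 5.5, 5.8, 6.1, 6.4, 6.5, 7.0, 7.3, 7.5, 7.6, 8.1, 8.3.
n = 14.
P10: r = 2.3; ranks 2–3 are 4.7, 5.3; interpolating gives 4.88.
P90: r = 12.7; ranks 12–13 are 7.6, 8.1; interpolating gives 7.95.
Difference: 7.95 − 4.88 = 3.07.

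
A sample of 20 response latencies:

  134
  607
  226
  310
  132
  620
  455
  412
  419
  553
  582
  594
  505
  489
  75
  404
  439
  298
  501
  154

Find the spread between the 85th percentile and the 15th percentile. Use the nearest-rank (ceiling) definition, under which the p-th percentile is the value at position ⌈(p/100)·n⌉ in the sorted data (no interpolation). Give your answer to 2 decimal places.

Sorted: 75, 132, 134, 154, 226, 298, 310, 404, 412, 419, 439, 455, 489, 501, 505, 553, 582, 594, 607, 620.
n = 20.
P15: rank ⌈15/100·20⌉ = 3 → 134.
P85: rank ⌈85/100·20⌉ = 17 → 582.
Difference: 582 − 134 = 448.

448.00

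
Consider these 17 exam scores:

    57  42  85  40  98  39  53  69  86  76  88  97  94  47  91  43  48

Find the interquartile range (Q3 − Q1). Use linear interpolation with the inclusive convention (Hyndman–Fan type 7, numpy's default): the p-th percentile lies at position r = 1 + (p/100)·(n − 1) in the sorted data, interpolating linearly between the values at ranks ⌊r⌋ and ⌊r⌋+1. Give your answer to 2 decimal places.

Sorted: 39, 40, 42, 43, 47, 48, 53, 57, 69, 76, 85, 86, 88, 91, 94, 97, 98.
n = 17.
P25: r = 5 (integer) → 47.
P75: r = 13 (integer) → 88.
Difference: 88 − 47 = 41.

41.00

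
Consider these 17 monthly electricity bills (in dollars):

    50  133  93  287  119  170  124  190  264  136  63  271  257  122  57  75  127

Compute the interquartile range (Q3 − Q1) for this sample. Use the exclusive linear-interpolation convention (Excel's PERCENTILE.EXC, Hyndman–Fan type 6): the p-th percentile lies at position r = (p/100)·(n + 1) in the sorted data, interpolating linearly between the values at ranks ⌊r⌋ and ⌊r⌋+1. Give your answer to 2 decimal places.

139.50

Sorted: 50, 57, 63, 75, 93, 119, 122, 124, 127, 133, 136, 170, 190, 257, 264, 271, 287.
n = 17.
P25: r = 4.5; ranks 4–5 are 75, 93; interpolating gives 84.
P75: r = 13.5; ranks 13–14 are 190, 257; interpolating gives 223.5.
Difference: 223.5 − 84 = 139.5.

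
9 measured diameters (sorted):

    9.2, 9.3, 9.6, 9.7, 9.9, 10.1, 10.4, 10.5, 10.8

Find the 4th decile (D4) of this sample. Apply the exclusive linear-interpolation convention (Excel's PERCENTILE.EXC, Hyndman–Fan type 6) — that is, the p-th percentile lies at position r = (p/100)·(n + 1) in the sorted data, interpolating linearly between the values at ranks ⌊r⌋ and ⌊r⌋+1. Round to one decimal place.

n = 9.
r = (40/100)·(9 + 1) = 4.
r is an integer, so P40 is the value at rank 4: 9.7.

9.7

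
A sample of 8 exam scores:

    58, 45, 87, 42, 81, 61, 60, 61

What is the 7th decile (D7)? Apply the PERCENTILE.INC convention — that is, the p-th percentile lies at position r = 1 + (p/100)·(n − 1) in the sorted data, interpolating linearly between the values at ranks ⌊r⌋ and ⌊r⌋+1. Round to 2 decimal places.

Sorted: 42, 45, 58, 60, 61, 61, 81, 87.
n = 8.
r = 1 + (70/100)·(8 − 1) = 1 + 4.9 = 5.9.
Rank 5 is 61 and rank 6 is 61.
Interpolate: 61 + 0.9·(61 − 61) = 61 + 0.9·0 = 61.

61.00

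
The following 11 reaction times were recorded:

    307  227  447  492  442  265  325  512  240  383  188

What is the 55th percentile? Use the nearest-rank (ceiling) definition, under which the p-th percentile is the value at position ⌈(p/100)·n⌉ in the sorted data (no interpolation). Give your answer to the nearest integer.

Sorted: 188, 227, 240, 265, 307, 325, 383, 442, 447, 492, 512.
n = 11.
Position = ⌈55/100 · 11⌉ = ⌈6.05⌉ = 7.
The value at rank 7 is 383.

383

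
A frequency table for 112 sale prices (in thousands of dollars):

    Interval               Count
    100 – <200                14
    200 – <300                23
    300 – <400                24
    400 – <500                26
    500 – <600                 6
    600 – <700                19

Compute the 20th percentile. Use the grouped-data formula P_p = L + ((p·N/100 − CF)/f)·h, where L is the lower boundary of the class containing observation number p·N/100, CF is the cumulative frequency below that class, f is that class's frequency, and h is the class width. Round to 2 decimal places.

N = 112; target position k = 20/100 · 112 = 22.4.
Cumulative frequencies: 14, 37, 61, 87, 93, 112.
Observation 22.4 falls in the class 200 – <300.
L = 200, CF = 14, f = 23, h = 100.
P20 = 200 + ((22.4 − 14)/23)·100 = 200 + 36.5217 = 236.522.

236.52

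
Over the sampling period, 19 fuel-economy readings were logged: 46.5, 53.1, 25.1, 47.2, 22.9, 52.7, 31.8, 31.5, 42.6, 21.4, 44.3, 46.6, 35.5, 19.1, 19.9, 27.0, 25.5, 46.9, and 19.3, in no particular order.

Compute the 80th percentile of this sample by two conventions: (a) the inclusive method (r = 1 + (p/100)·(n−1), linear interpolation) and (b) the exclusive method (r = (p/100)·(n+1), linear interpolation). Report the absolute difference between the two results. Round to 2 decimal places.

0.18

Sorted: 19.1, 19.3, 19.9, 21.4, 22.9, 25.1, 25.5, 27.0, 31.5, 31.8, 35.5, 42.6, 44.3, 46.5, 46.6, 46.9, 47.2, 52.7, 53.1.
n = 19.
(a) r = 15.4; between ranks 15 (46.6) and 16 (46.9): 46.72.
(b) r = 16 → value at rank 16 = 46.9.
|46.72 − 46.9| = 0.18.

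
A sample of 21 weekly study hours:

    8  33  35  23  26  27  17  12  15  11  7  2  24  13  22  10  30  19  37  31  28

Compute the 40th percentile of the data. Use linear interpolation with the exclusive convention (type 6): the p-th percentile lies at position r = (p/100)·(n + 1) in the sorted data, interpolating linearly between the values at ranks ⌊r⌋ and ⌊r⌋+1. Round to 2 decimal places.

Sorted: 2, 7, 8, 10, 11, 12, 13, 15, 17, 19, 22, 23, 24, 26, 27, 28, 30, 31, 33, 35, 37.
n = 21.
r = (40/100)·(21 + 1) = 8.8.
Rank 8 is 15 and rank 9 is 17.
Interpolate: 15 + 0.8·(17 − 15) = 15 + 0.8·2 = 16.6.

16.60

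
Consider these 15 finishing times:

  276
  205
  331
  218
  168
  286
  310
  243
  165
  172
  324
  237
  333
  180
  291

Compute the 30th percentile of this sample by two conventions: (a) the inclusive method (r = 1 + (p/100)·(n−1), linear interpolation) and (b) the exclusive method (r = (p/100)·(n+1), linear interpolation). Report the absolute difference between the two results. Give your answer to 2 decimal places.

Sorted: 165, 168, 172, 180, 205, 218, 237, 243, 276, 286, 291, 310, 324, 331, 333.
n = 15.
(a) r = 5.2; between ranks 5 (205) and 6 (218): 207.6.
(b) r = 4.8; between ranks 4 (180) and 5 (205): 200.
|207.6 − 200| = 7.6.

7.60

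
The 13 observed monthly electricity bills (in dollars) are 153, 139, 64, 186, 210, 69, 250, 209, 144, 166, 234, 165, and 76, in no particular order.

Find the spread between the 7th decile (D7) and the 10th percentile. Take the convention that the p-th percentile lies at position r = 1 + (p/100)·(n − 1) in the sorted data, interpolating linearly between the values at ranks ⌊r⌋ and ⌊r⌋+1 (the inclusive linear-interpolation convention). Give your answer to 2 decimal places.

124.80

Sorted: 64, 69, 76, 139, 144, 153, 165, 166, 186, 209, 210, 234, 250.
n = 13.
P10: r = 2.2; ranks 2–3 are 69, 76; interpolating gives 70.4.
P70: r = 9.4; ranks 9–10 are 186, 209; interpolating gives 195.2.
Difference: 195.2 − 70.4 = 124.8.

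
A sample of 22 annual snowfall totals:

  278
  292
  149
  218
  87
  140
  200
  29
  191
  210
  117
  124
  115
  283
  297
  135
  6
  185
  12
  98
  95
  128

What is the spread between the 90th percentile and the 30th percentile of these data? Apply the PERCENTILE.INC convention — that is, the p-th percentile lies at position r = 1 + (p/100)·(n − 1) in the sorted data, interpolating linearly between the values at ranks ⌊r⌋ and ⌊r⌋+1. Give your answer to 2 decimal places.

Sorted: 6, 12, 29, 87, 95, 98, 115, 117, 124, 128, 135, 140, 149, 185, 191, 200, 210, 218, 278, 283, 292, 297.
n = 22.
P30: r = 7.3; ranks 7–8 are 115, 117; interpolating gives 115.6.
P90: r = 19.9; ranks 19–20 are 278, 283; interpolating gives 282.5.
Difference: 282.5 − 115.6 = 166.9.

166.90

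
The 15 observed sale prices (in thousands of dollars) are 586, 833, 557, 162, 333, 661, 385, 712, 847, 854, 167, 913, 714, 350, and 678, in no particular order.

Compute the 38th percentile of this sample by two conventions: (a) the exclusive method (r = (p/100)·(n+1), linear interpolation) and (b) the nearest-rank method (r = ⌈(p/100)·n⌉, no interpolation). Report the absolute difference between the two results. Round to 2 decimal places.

2.32

Sorted: 162, 167, 333, 350, 385, 557, 586, 661, 678, 712, 714, 833, 847, 854, 913.
n = 15.
(a) r = 6.08; between ranks 6 (557) and 7 (586): 559.32.
(b) the nearest-rank method: rank 6 → 557.
|559.32 − 557| = 2.32.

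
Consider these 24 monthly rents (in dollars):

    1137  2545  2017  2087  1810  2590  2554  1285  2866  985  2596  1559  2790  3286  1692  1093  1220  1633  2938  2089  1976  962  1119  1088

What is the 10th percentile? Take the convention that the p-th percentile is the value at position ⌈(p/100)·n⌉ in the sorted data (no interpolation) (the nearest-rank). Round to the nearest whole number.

Sorted: 962, 985, 1088, 1093, 1119, 1137, 1220, 1285, 1559, 1633, 1692, 1810, 1976, 2017, 2087, 2089, 2545, 2554, 2590, 2596, 2790, 2866, 2938, 3286.
n = 24.
Position = ⌈10/100 · 24⌉ = ⌈2.4⌉ = 3.
The value at rank 3 is 1088.

1088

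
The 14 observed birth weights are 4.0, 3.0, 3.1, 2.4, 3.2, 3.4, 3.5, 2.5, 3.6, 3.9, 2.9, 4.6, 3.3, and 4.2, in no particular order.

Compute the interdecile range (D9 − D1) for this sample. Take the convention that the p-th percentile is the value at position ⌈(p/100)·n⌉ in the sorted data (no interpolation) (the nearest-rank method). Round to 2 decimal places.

1.70

Sorted: 2.4, 2.5, 2.9, 3.0, 3.1, 3.2, 3.3, 3.4, 3.5, 3.6, 3.9, 4.0, 4.2, 4.6.
n = 14.
P10: rank ⌈10/100·14⌉ = 2 → 2.5.
P90: rank ⌈90/100·14⌉ = 13 → 4.2.
Difference: 4.2 − 2.5 = 1.7.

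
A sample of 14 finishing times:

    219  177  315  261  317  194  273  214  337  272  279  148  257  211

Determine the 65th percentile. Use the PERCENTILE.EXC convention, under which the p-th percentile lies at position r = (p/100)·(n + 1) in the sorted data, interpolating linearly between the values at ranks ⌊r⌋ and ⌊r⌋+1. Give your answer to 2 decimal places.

272.75

Sorted: 148, 177, 194, 211, 214, 219, 257, 261, 272, 273, 279, 315, 317, 337.
n = 14.
r = (65/100)·(14 + 1) = 9.75.
Rank 9 is 272 and rank 10 is 273.
Interpolate: 272 + 0.75·(273 − 272) = 272 + 0.75·1 = 272.75.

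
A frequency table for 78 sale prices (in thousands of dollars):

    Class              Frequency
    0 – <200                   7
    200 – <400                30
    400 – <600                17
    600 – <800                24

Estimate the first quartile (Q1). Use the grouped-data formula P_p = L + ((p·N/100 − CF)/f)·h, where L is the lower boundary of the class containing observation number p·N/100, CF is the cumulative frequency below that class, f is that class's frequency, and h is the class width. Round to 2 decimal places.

283.33

N = 78; target position k = 25/100 · 78 = 19.5.
Cumulative frequencies: 7, 37, 54, 78.
Observation 19.5 falls in the class 200 – <400.
L = 200, CF = 7, f = 30, h = 200.
P25 = 200 + ((19.5 − 7)/30)·200 = 200 + 83.3333 = 283.333.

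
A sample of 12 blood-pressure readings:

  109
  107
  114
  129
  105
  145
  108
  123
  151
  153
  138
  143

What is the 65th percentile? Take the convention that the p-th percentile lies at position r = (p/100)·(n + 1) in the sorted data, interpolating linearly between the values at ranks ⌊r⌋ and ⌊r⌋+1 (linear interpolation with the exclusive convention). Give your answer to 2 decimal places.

140.25

Sorted: 105, 107, 108, 109, 114, 123, 129, 138, 143, 145, 151, 153.
n = 12.
r = (65/100)·(12 + 1) = 8.45.
Rank 8 is 138 and rank 9 is 143.
Interpolate: 138 + 0.45·(143 − 138) = 138 + 0.45·5 = 140.25.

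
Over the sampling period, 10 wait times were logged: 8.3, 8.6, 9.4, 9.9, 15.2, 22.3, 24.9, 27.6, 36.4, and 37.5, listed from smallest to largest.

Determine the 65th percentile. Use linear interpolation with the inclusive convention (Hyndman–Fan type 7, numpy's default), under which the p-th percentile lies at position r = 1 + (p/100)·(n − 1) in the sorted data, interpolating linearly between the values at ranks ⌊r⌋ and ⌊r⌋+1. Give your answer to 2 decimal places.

24.51

n = 10.
r = 1 + (65/100)·(10 − 1) = 1 + 5.85 = 6.85.
Rank 6 is 22.3 and rank 7 is 24.9.
Interpolate: 22.3 + 0.85·(24.9 − 22.3) = 22.3 + 0.85·2.6 = 24.51.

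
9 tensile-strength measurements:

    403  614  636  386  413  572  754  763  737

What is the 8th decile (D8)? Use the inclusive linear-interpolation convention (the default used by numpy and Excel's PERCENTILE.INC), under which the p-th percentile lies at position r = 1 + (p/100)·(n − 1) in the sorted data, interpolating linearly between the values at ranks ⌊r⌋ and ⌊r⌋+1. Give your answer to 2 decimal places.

743.80

Sorted: 386, 403, 413, 572, 614, 636, 737, 754, 763.
n = 9.
r = 1 + (80/100)·(9 − 1) = 1 + 6.4 = 7.4.
Rank 7 is 737 and rank 8 is 754.
Interpolate: 737 + 0.4·(754 − 737) = 737 + 0.4·17 = 743.8.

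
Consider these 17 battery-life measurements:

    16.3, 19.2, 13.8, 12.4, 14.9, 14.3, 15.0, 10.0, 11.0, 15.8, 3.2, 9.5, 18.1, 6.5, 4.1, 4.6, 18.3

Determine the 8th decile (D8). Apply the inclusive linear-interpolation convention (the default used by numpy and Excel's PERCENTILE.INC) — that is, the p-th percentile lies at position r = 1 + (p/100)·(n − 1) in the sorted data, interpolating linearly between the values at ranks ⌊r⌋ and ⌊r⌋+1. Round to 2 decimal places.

16.20

Sorted: 3.2, 4.1, 4.6, 6.5, 9.5, 10.0, 11.0, 12.4, 13.8, 14.3, 14.9, 15.0, 15.8, 16.3, 18.1, 18.3, 19.2.
n = 17.
r = 1 + (80/100)·(17 − 1) = 1 + 12.8 = 13.8.
Rank 13 is 15.8 and rank 14 is 16.3.
Interpolate: 15.8 + 0.8·(16.3 − 15.8) = 15.8 + 0.8·0.5 = 16.2.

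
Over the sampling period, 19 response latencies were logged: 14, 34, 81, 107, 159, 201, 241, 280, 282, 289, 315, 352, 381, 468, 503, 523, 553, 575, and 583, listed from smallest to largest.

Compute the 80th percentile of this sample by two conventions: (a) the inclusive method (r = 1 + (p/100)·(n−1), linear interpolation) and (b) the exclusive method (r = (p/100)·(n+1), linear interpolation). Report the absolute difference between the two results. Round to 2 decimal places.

12.00

n = 19.
(a) r = 15.4; between ranks 15 (503) and 16 (523): 511.
(b) r = 16 → value at rank 16 = 523.
|511 − 523| = 12.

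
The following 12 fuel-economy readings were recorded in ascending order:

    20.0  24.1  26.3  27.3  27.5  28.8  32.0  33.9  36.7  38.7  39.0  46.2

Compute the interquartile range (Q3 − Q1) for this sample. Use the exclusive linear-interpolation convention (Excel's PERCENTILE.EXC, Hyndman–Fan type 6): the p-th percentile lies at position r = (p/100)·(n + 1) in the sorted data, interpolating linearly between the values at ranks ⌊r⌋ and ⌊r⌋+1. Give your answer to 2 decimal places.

n = 12.
P25: r = 3.25; ranks 3–4 are 26.3, 27.3; interpolating gives 26.55.
P75: r = 9.75; ranks 9–10 are 36.7, 38.7; interpolating gives 38.2.
Difference: 38.2 − 26.55 = 11.65.

11.65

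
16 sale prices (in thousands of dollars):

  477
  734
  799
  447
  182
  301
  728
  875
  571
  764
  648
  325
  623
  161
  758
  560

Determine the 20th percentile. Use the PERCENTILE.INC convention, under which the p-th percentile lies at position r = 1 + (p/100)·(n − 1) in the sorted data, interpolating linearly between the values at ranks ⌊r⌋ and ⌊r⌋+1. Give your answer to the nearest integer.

Sorted: 161, 182, 301, 325, 447, 477, 560, 571, 623, 648, 728, 734, 758, 764, 799, 875.
n = 16.
r = 1 + (20/100)·(16 − 1) = 1 + 3 = 4.
r is an integer, so P20 is the value at rank 4: 325.

325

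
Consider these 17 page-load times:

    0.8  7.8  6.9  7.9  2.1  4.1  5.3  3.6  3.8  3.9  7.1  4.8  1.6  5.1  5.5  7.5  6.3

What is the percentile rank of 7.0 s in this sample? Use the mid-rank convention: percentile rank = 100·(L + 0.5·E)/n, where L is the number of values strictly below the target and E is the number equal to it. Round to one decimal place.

76.5

Sorted: 0.8, 1.6, 2.1, 3.6, 3.8, 3.9, 4.1, 4.8, 5.1, 5.3, 5.5, 6.3, 6.9, 7.1, 7.5, 7.8, 7.9.
Count below 7.0: L = 13; count equal: E = 0; n = 17.
Percentile rank = 100·(13 + 0.5·0)/17 = 100·13/17 = 76.47.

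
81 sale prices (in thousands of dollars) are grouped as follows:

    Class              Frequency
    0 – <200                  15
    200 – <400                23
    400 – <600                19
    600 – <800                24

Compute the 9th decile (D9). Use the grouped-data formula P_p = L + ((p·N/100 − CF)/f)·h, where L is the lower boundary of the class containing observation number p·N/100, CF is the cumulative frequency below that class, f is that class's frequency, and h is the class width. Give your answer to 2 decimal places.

N = 81; target position k = 90/100 · 81 = 72.9.
Cumulative frequencies: 15, 38, 57, 81.
Observation 72.9 falls in the class 600 – <800.
L = 600, CF = 57, f = 24, h = 200.
P90 = 600 + ((72.9 − 57)/24)·200 = 600 + 132.5 = 732.5.

732.50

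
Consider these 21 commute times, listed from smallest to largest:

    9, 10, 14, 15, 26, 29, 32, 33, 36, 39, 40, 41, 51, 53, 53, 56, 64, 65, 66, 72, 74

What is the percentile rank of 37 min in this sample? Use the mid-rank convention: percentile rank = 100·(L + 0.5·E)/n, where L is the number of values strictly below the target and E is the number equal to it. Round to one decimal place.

Count below 37: L = 9; count equal: E = 0; n = 21.
Percentile rank = 100·(9 + 0.5·0)/21 = 100·9/21 = 42.86.

42.9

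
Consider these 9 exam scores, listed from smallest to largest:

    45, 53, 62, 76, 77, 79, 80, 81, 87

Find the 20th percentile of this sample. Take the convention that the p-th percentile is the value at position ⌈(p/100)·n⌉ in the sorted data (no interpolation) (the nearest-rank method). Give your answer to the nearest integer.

53

n = 9.
Position = ⌈20/100 · 9⌉ = ⌈1.8⌉ = 2.
The value at rank 2 is 53.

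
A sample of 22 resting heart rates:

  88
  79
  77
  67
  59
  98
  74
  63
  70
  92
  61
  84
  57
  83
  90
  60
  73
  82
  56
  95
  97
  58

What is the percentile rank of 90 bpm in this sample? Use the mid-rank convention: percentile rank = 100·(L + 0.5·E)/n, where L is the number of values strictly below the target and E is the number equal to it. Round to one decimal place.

Sorted: 56, 57, 58, 59, 60, 61, 63, 67, 70, 73, 74, 77, 79, 82, 83, 84, 88, 90, 92, 95, 97, 98.
Count below 90: L = 17; count equal: E = 1; n = 22.
Percentile rank = 100·(17 + 0.5·1)/22 = 100·17.5/22 = 79.55.

79.5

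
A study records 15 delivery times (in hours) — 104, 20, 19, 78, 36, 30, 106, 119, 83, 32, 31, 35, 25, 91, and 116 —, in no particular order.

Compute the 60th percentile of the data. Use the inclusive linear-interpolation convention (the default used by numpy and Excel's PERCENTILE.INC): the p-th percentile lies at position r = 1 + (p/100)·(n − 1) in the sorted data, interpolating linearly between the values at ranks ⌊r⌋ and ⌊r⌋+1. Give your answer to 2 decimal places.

Sorted: 19, 20, 25, 30, 31, 32, 35, 36, 78, 83, 91, 104, 106, 116, 119.
n = 15.
r = 1 + (60/100)·(15 − 1) = 1 + 8.4 = 9.4.
Rank 9 is 78 and rank 10 is 83.
Interpolate: 78 + 0.4·(83 − 78) = 78 + 0.4·5 = 80.

80.00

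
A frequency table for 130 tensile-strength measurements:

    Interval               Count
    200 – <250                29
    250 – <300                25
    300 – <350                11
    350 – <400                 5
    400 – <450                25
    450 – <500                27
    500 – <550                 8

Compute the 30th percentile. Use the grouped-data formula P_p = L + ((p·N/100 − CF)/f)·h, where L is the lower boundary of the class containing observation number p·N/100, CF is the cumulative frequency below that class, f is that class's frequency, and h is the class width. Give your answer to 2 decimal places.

270.00

N = 130; target position k = 30/100 · 130 = 39.
Cumulative frequencies: 29, 54, 65, 70, 95, 122, 130.
Observation 39 falls in the class 250 – <300.
L = 250, CF = 29, f = 25, h = 50.
P30 = 250 + ((39 − 29)/25)·50 = 250 + 20 = 270.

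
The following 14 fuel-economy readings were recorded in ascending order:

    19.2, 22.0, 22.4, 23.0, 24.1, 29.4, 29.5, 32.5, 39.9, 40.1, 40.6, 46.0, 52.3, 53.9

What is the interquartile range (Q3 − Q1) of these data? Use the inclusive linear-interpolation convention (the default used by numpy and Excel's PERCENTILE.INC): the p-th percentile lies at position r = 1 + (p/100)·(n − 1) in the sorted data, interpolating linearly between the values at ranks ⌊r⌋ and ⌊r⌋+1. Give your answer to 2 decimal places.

17.20

n = 14.
P25: r = 4.25; ranks 4–5 are 23.0, 24.1; interpolating gives 23.275.
P75: r = 10.75; ranks 10–11 are 40.1, 40.6; interpolating gives 40.475.
Difference: 40.475 − 23.275 = 17.2.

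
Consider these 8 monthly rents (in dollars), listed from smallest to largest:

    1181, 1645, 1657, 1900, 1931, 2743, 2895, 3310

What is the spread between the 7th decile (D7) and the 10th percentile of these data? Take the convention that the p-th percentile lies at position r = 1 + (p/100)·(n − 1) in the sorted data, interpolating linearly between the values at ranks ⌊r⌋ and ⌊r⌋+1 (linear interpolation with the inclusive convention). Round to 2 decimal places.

n = 8.
P10: r = 1.7; ranks 1–2 are 1181, 1645; interpolating gives 1505.8.
P70: r = 5.9; ranks 5–6 are 1931, 2743; interpolating gives 2661.8.
Difference: 2661.8 − 1505.8 = 1156.

1156.00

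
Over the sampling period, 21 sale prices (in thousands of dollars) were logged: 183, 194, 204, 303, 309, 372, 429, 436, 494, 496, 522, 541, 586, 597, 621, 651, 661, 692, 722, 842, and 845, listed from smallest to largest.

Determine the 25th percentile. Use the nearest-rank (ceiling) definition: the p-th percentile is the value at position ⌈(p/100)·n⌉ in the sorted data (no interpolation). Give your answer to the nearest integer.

372

n = 21.
Position = ⌈25/100 · 21⌉ = ⌈5.25⌉ = 6.
The value at rank 6 is 372.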